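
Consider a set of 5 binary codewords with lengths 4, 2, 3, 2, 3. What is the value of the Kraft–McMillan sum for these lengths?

0.8125

With common denominator 2^4 = 16: Σ 2^(−ℓᵢ) = 1/16 + 4/16 + 2/16 + 4/16 + 2/16 = 13/16 = 0.8125.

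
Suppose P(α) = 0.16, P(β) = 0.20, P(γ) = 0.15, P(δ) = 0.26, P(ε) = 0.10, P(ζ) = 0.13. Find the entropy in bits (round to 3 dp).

H = −Σ pᵢ log₂ pᵢ.
−0.16·log₂(0.16) = 0.4230
−0.20·log₂(0.20) = 0.4644
−0.15·log₂(0.15) = 0.4105
−0.26·log₂(0.26) = 0.5053
−0.10·log₂(0.10) = 0.3322
−0.13·log₂(0.13) = 0.3826
Sum ≈ 2.5181 → 2.518 bits.

2.518 bits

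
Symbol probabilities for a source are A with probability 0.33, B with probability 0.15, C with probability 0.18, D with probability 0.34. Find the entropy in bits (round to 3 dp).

1.913 bits

H = −Σ pᵢ log₂ pᵢ.
−0.33·log₂(0.33) = 0.5278
−0.15·log₂(0.15) = 0.4105
−0.18·log₂(0.18) = 0.4453
−0.34·log₂(0.34) = 0.5292
Sum ≈ 1.9128 → 1.913 bits.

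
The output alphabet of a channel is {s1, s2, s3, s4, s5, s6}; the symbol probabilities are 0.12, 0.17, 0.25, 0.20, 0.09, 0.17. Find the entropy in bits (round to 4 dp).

H = −Σ pᵢ log₂ pᵢ.
−0.12·log₂(0.12) = 0.3671
−0.17·log₂(0.17) = 0.4346
−0.25·log₂(0.25) = 0.5000
−0.20·log₂(0.20) = 0.4644
−0.09·log₂(0.09) = 0.3127
−0.17·log₂(0.17) = 0.4346
Sum ≈ 2.5133 → 2.5133 bits.

2.5133 bits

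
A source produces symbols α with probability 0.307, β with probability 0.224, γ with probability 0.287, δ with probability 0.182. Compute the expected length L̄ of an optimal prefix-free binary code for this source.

2 bits/symbol

Repeatedly combine the two least-probable nodes; the expected code length is the sum of the merged weights.
merge 91/500 + 28/125 → 203/500
merge 287/1000 + 307/1000 → 297/500
merge 203/500 + 297/500 → 1
L = 203/500 + 297/500 + 1 = 2 bits/symbol.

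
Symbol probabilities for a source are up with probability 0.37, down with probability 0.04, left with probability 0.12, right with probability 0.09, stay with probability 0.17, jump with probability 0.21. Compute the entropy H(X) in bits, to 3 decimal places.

H = −Σ pᵢ log₂ pᵢ.
−0.37·log₂(0.37) = 0.5307
−0.04·log₂(0.04) = 0.1858
−0.12·log₂(0.12) = 0.3671
−0.09·log₂(0.09) = 0.3127
−0.17·log₂(0.17) = 0.4346
−0.21·log₂(0.21) = 0.4728
Sum ≈ 2.3036 → 2.304 bits.

2.304 bits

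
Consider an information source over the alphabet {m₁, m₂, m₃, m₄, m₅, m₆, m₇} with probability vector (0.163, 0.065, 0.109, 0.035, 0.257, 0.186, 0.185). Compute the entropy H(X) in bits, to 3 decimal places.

H = −Σ pᵢ log₂ pᵢ.
−0.163·log₂(0.163) = 0.4266
−0.065·log₂(0.065) = 0.2563
−0.109·log₂(0.109) = 0.3485
−0.035·log₂(0.035) = 0.1693
−0.257·log₂(0.257) = 0.5038
−0.186·log₂(0.186) = 0.4514
−0.185·log₂(0.185) = 0.4504
Sum ≈ 2.6062 → 2.606 bits.

2.606 bits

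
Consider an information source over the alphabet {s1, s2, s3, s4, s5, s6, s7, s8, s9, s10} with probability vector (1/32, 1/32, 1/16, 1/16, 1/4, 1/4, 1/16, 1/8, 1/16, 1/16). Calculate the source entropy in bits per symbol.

2.9375 bits

Each probability is a power of 1/2, so log₂(1/p) is an integer.
H = Σ p·log₂(1/p) = 1/32·5 + 1/32·5 + 1/16·4 + 1/16·4 + 1/4·2 + 1/4·2 + 1/16·4 + 1/8·3 + 1/16·4 + 1/16·4 = 2.9375 bits.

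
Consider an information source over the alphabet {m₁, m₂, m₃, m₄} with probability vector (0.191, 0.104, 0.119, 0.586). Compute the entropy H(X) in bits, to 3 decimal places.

1.613 bits

H = −Σ pᵢ log₂ pᵢ.
−0.191·log₂(0.191) = 0.4562
−0.104·log₂(0.104) = 0.3396
−0.119·log₂(0.119) = 0.3654
−0.586·log₂(0.586) = 0.4518
Sum ≈ 1.6130 → 1.613 bits.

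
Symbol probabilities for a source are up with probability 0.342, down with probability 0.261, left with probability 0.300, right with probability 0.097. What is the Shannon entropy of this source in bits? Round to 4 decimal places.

H = −Σ pᵢ log₂ pᵢ.
−0.342·log₂(0.342) = 0.5294
−0.261·log₂(0.261) = 0.5058
−0.300·log₂(0.300) = 0.5211
−0.097·log₂(0.097) = 0.3265
Sum ≈ 1.8828 → 1.8828 bits.

1.8828 bits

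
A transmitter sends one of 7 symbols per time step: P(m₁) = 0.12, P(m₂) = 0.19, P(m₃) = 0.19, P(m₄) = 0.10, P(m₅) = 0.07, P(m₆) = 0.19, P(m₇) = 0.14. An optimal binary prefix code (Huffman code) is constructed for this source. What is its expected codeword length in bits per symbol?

2.79 bits/symbol

Repeatedly combine the two least-probable nodes; the expected code length is the sum of the merged weights.
merge 7/100 + 1/10 → 17/100
merge 3/25 + 7/50 → 13/50
merge 17/100 + 19/100 → 9/25
merge 19/100 + 19/100 → 19/50
merge 13/50 + 9/25 → 31/50
merge 19/50 + 31/50 → 1
L = 17/100 + 13/50 + 9/25 + 19/50 + 31/50 + 1 = 279/100 = 2.79 bits/symbol.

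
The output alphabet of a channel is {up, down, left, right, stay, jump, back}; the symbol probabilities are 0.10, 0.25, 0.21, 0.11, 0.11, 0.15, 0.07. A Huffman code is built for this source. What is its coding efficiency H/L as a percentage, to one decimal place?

99.1%

Entropy H = −Σ p log₂ p ≈ 2.6847 bits.
Huffman merges: 7/100+1/10→17/100; 11/100+11/100→11/50; 3/20+17/100→8/25; 21/100+11/50→43/100; 1/4+8/25→57/100; 43/100+57/100→1. L = 271/100 ≈ 2.7100.
Efficiency = H/L = 2.6847/2.7100 = 99.1%.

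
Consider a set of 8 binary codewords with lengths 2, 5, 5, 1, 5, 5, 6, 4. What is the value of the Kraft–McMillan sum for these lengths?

0.953125

With common denominator 2^6 = 64: Σ 2^(−ℓᵢ) = 16/64 + 2/64 + 2/64 + 32/64 + 2/64 + 2/64 + 1/64 + 4/64 = 61/64 = 0.953125.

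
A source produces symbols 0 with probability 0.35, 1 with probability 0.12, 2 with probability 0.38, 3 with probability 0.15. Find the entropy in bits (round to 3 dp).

H = −Σ pᵢ log₂ pᵢ.
−0.35·log₂(0.35) = 0.5301
−0.12·log₂(0.12) = 0.3671
−0.38·log₂(0.38) = 0.5305
−0.15·log₂(0.15) = 0.4105
Sum ≈ 1.8382 → 1.838 bits.

1.838 bits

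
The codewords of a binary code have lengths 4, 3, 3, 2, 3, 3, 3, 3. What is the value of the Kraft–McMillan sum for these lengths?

With common denominator 2^4 = 16: Σ 2^(−ℓᵢ) = 1/16 + 2/16 + 2/16 + 4/16 + 2/16 + 2/16 + 2/16 + 2/16 = 17/16 = 1.0625.

1.0625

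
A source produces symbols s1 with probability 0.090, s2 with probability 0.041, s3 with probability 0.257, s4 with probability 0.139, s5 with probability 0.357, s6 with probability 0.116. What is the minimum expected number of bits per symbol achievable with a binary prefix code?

2.378 bits/symbol

Repeatedly combine the two least-probable nodes; the expected code length is the sum of the merged weights.
merge 41/1000 + 9/100 → 131/1000
merge 29/250 + 131/1000 → 247/1000
merge 139/1000 + 247/1000 → 193/500
merge 257/1000 + 357/1000 → 307/500
merge 193/500 + 307/500 → 1
L = 131/1000 + 247/1000 + 193/500 + 307/500 + 1 = 1189/500 = 2.378 bits/symbol.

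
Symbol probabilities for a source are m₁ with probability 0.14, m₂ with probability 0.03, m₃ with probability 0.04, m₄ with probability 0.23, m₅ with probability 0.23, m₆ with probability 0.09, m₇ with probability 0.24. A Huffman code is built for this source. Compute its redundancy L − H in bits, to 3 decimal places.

0.013 bits

Entropy H = −Σ p log₂ p ≈ 2.5168 bits.
Huffman merges: 3/100+1/25→7/100; 7/100+9/100→4/25; 7/50+4/25→3/10; 23/100+23/100→23/50; 6/25+3/10→27/50; 23/50+27/50→1. L = 253/100 ≈ 2.5300.
L − H = 2.5300 − 2.5168 = 0.013 bits.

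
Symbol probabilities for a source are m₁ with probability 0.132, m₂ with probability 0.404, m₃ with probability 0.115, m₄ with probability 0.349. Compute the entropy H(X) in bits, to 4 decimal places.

H = −Σ pᵢ log₂ pᵢ.
−0.132·log₂(0.132) = 0.3856
−0.404·log₂(0.404) = 0.5283
−0.115·log₂(0.115) = 0.3588
−0.349·log₂(0.349) = 0.5300
Sum ≈ 1.8027 → 1.8027 bits.

1.8027 bits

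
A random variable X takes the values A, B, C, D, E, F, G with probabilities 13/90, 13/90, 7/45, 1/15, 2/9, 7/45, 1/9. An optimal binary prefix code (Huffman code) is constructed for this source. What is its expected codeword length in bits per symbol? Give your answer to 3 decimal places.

2.778 bits/symbol

Repeatedly combine the two least-probable nodes; the expected code length is the sum of the merged weights.
merge 1/15 + 1/9 → 8/45
merge 13/90 + 13/90 → 13/45
merge 7/45 + 7/45 → 14/45
merge 8/45 + 2/9 → 2/5
merge 13/45 + 14/45 → 3/5
merge 2/5 + 3/5 → 1
L = 8/45 + 13/45 + 14/45 + 2/5 + 3/5 + 1 = 25/9 ≈ 2.778 bits/symbol.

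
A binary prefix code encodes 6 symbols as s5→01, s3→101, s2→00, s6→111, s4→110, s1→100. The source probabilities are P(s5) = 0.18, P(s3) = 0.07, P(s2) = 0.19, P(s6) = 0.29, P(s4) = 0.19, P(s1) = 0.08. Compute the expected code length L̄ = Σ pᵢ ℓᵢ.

L̄ = Σ pᵢ·ℓᵢ = 0.18·2 + 0.07·3 + 0.19·2 + 0.29·3 + 0.19·3 + 0.08·3 = 2.63 bits/symbol.

2.63 bits/symbol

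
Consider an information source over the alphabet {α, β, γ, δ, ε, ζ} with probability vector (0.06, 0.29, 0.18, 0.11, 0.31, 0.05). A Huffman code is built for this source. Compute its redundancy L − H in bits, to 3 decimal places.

0.033 bits

Entropy H = −Σ p log₂ p ≈ 2.2969 bits.
Huffman merges: 1/20+3/50→11/100; 11/100+11/100→11/50; 9/50+11/50→2/5; 29/100+31/100→3/5; 2/5+3/5→1. L = 233/100 ≈ 2.3300.
L − H = 2.3300 − 2.2969 = 0.033 bits.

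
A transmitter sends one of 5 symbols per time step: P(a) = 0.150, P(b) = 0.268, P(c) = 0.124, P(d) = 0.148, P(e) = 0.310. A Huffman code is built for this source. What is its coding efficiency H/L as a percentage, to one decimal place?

Entropy H = −Σ p log₂ p ≈ 2.2248 bits.
Huffman merges: 31/250+37/250→34/125; 3/20+67/250→209/500; 34/125+31/100→291/500; 209/500+291/500→1. L = 284/125 ≈ 2.2720.
Efficiency = H/L = 2.2248/2.2720 = 97.9%.

97.9%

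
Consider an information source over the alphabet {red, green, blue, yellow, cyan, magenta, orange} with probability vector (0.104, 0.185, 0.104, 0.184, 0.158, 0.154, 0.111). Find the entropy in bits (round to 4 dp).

H = −Σ pᵢ log₂ pᵢ.
−0.104·log₂(0.104) = 0.3396
−0.185·log₂(0.185) = 0.4504
−0.104·log₂(0.104) = 0.3396
−0.184·log₂(0.184) = 0.4494
−0.158·log₂(0.158) = 0.4206
−0.154·log₂(0.154) = 0.4156
−0.111·log₂(0.111) = 0.3520
Sum ≈ 2.7672 → 2.7672 bits.

2.7672 bits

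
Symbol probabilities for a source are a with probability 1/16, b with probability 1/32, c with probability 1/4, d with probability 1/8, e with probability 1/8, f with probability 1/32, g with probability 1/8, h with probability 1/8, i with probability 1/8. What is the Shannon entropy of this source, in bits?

Each probability is a power of 1/2, so log₂(1/p) is an integer.
H = Σ p·log₂(1/p) = 1/16·4 + 1/32·5 + 1/4·2 + 1/8·3 + 1/8·3 + 1/32·5 + 1/8·3 + 1/8·3 + 1/8·3 = 2.9375 bits.

2.9375 bits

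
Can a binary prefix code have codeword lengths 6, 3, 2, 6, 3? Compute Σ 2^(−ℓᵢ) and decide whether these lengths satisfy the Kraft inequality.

0.53125; yes

With common denominator 2^6 = 64: Σ 2^(−ℓᵢ) = 1/64 + 8/64 + 16/64 + 1/64 + 8/64 = 34/64 = 0.53125.
Kraft's inequality requires Σ ≤ 1; here Σ = 0.53125 ≤ 1, so such a prefix code exists.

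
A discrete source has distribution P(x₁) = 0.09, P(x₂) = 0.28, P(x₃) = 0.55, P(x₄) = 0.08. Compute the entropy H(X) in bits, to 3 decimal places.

1.593 bits

H = −Σ pᵢ log₂ pᵢ.
−0.09·log₂(0.09) = 0.3127
−0.28·log₂(0.28) = 0.5142
−0.55·log₂(0.55) = 0.4744
−0.08·log₂(0.08) = 0.2915
Sum ≈ 1.5928 → 1.593 bits.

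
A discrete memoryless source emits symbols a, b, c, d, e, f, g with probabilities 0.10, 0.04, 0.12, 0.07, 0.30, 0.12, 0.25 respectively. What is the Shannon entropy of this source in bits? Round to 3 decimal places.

H = −Σ pᵢ log₂ pᵢ.
−0.10·log₂(0.10) = 0.3322
−0.04·log₂(0.04) = 0.1858
−0.12·log₂(0.12) = 0.3671
−0.07·log₂(0.07) = 0.2686
−0.30·log₂(0.30) = 0.5211
−0.12·log₂(0.12) = 0.3671
−0.25·log₂(0.25) = 0.5000
Sum ≈ 2.5417 → 2.542 bits.

2.542 bits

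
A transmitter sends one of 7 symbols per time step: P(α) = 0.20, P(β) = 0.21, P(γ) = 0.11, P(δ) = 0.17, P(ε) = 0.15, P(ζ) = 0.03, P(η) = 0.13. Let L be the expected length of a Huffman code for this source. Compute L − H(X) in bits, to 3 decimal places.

0.063 bits

Entropy H = −Σ p log₂ p ≈ 2.6670 bits.
Huffman merges: 3/100+11/100→7/50; 13/100+7/50→27/100; 3/20+17/100→8/25; 1/5+21/100→41/100; 27/100+8/25→59/100; 41/100+59/100→1. L = 273/100 ≈ 2.7300.
L − H = 2.7300 − 2.6670 = 0.063 bits.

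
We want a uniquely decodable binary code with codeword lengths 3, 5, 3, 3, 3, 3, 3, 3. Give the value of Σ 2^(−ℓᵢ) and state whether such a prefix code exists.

With common denominator 2^5 = 32: Σ 2^(−ℓᵢ) = 4/32 + 1/32 + 4/32 + 4/32 + 4/32 + 4/32 + 4/32 + 4/32 = 29/32 = 0.90625.
Kraft's inequality requires Σ ≤ 1; here Σ = 0.90625 ≤ 1, so such a prefix code exists.

0.90625; yes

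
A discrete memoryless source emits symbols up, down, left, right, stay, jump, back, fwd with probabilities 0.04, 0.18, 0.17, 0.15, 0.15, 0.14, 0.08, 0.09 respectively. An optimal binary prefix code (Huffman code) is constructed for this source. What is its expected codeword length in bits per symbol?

2.94 bits/symbol

Repeatedly combine the two least-probable nodes; the expected code length is the sum of the merged weights.
merge 1/25 + 2/25 → 3/25
merge 9/100 + 3/25 → 21/100
merge 7/50 + 3/20 → 29/100
merge 3/20 + 17/100 → 8/25
merge 9/50 + 21/100 → 39/100
merge 29/100 + 8/25 → 61/100
merge 39/100 + 61/100 → 1
L = 3/25 + 21/100 + 29/100 + 8/25 + 39/100 + 61/100 + 1 = 147/50 = 2.94 bits/symbol.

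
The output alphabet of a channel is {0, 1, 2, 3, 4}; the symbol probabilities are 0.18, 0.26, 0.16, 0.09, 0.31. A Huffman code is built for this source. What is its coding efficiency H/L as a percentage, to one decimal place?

98.2%

Entropy H = −Σ p log₂ p ≈ 2.2101 bits.
Huffman merges: 9/100+4/25→1/4; 9/50+1/4→43/100; 13/50+31/100→57/100; 43/100+57/100→1. L = 9/4 ≈ 2.2500.
Efficiency = H/L = 2.2101/2.2500 = 98.2%.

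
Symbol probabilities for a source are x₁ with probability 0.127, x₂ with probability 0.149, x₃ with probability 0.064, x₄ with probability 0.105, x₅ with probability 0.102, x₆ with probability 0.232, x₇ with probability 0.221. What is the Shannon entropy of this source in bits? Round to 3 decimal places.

H = −Σ pᵢ log₂ pᵢ.
−0.127·log₂(0.127) = 0.3781
−0.149·log₂(0.149) = 0.4092
−0.064·log₂(0.064) = 0.2538
−0.105·log₂(0.105) = 0.3414
−0.102·log₂(0.102) = 0.3359
−0.232·log₂(0.232) = 0.4890
−0.221·log₂(0.221) = 0.4813
Sum ≈ 2.6888 → 2.689 bits.

2.689 bits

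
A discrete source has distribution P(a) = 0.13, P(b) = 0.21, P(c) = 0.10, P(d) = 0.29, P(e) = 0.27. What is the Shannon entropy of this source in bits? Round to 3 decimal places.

2.216 bits

H = −Σ pᵢ log₂ pᵢ.
−0.13·log₂(0.13) = 0.3826
−0.21·log₂(0.21) = 0.4728
−0.10·log₂(0.10) = 0.3322
−0.29·log₂(0.29) = 0.5179
−0.27·log₂(0.27) = 0.5100
Sum ≈ 2.2156 → 2.216 bits.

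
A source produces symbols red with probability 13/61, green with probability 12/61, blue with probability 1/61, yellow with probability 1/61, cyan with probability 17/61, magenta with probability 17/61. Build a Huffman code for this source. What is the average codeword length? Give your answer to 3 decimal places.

2.262 bits/symbol

Repeatedly combine the two least-probable nodes; the expected code length is the sum of the merged weights.
merge 1/61 + 1/61 → 2/61
merge 2/61 + 12/61 → 14/61
merge 13/61 + 14/61 → 27/61
merge 17/61 + 17/61 → 34/61
merge 27/61 + 34/61 → 1
L = 2/61 + 14/61 + 27/61 + 34/61 + 1 = 138/61 ≈ 2.262 bits/symbol.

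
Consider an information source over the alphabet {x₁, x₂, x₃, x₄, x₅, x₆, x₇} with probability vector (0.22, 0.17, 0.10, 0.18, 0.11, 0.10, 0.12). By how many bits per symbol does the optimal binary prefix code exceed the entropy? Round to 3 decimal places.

Entropy H = −Σ p log₂ p ≈ 2.7422 bits.
Huffman merges: 1/10+1/10→1/5; 11/100+3/25→23/100; 17/100+9/50→7/20; 1/5+11/50→21/50; 23/100+7/20→29/50; 21/50+29/50→1. L = 139/50 ≈ 2.7800.
L − H = 2.7800 − 2.7422 = 0.038 bits.

0.038 bits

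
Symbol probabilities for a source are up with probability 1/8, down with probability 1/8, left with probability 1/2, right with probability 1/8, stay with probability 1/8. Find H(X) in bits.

2 bits

Each probability is a power of 1/2, so log₂(1/p) is an integer.
H = Σ p·log₂(1/p) = 1/8·3 + 1/8·3 + 1/2·1 + 1/8·3 + 1/8·3 = 2 bits.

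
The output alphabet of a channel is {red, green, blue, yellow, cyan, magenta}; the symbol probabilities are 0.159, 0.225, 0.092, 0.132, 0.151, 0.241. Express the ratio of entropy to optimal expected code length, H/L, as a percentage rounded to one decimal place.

Entropy H = −Σ p log₂ p ≈ 2.5149 bits.
Huffman merges: 23/250+33/250→28/125; 151/1000+159/1000→31/100; 28/125+9/40→449/1000; 241/1000+31/100→551/1000; 449/1000+551/1000→1. L = 1267/500 ≈ 2.5340.
Efficiency = H/L = 2.5149/2.5340 = 99.2%.

99.2%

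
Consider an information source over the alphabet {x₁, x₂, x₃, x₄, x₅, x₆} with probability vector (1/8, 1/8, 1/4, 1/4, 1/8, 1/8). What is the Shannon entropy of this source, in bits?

Each probability is a power of 1/2, so log₂(1/p) is an integer.
H = Σ p·log₂(1/p) = 1/8·3 + 1/8·3 + 1/4·2 + 1/4·2 + 1/8·3 + 1/8·3 = 2.5 bits.

2.5 bits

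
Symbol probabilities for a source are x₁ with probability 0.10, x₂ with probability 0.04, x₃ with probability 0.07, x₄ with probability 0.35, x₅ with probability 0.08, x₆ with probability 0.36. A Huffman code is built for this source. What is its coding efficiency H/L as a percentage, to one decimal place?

Entropy H = −Σ p log₂ p ≈ 2.1387 bits.
Huffman merges: 1/25+7/100→11/100; 2/25+1/10→9/50; 11/100+9/50→29/100; 29/100+7/20→16/25; 9/25+16/25→1. L = 111/50 ≈ 2.2200.
Efficiency = H/L = 2.1387/2.2200 = 96.3%.

96.3%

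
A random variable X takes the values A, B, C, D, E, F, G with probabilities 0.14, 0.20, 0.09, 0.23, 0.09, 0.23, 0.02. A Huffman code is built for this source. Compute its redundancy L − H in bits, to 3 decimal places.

Entropy H = −Σ p log₂ p ≈ 2.5750 bits.
Huffman merges: 1/50+9/100→11/100; 9/100+11/100→1/5; 7/50+1/5→17/50; 1/5+23/100→43/100; 23/100+17/50→57/100; 43/100+57/100→1. L = 53/20 ≈ 2.6500.
L − H = 2.6500 − 2.5750 = 0.075 bits.

0.075 bits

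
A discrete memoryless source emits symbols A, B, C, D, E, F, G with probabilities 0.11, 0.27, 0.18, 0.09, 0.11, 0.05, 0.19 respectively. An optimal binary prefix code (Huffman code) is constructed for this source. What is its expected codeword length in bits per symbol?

2.68 bits/symbol

Repeatedly combine the two least-probable nodes; the expected code length is the sum of the merged weights.
merge 1/20 + 9/100 → 7/50
merge 11/100 + 11/100 → 11/50
merge 7/50 + 9/50 → 8/25
merge 19/100 + 11/50 → 41/100
merge 27/100 + 8/25 → 59/100
merge 41/100 + 59/100 → 1
L = 7/50 + 11/50 + 8/25 + 41/100 + 59/100 + 1 = 67/25 = 2.68 bits/symbol.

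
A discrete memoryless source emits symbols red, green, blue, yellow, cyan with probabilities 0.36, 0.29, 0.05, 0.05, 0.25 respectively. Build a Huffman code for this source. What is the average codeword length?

2.09 bits/symbol

Repeatedly combine the two least-probable nodes; the expected code length is the sum of the merged weights.
merge 1/20 + 1/20 → 1/10
merge 1/10 + 1/4 → 7/20
merge 29/100 + 7/20 → 16/25
merge 9/25 + 16/25 → 1
L = 1/10 + 7/20 + 16/25 + 1 = 209/100 = 2.09 bits/symbol.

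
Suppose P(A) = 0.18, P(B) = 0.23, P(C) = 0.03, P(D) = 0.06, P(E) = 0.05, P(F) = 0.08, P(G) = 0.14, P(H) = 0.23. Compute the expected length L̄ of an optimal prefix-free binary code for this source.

Repeatedly combine the two least-probable nodes; the expected code length is the sum of the merged weights.
merge 3/100 + 1/20 → 2/25
merge 3/50 + 2/25 → 7/50
merge 2/25 + 7/50 → 11/50
merge 7/50 + 9/50 → 8/25
merge 11/50 + 23/100 → 9/20
merge 23/100 + 8/25 → 11/20
merge 9/20 + 11/20 → 1
L = 2/25 + 7/50 + 11/50 + 8/25 + 9/20 + 11/20 + 1 = 69/25 = 2.76 bits/symbol.

2.76 bits/symbol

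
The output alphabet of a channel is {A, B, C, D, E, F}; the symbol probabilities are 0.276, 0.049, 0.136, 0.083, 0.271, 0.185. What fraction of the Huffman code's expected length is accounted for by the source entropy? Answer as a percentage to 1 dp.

Entropy H = −Σ p log₂ p ≈ 2.3761 bits.
Huffman merges: 49/1000+83/1000→33/250; 33/250+17/125→67/250; 37/200+67/250→453/1000; 271/1000+69/250→547/1000; 453/1000+547/1000→1. L = 12/5 ≈ 2.4000.
Efficiency = H/L = 2.3761/2.4000 = 99.0%.

99.0%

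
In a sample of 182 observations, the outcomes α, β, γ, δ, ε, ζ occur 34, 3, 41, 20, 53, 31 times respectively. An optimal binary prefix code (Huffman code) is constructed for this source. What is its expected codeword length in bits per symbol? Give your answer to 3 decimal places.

2.423 bits/symbol

Probabilities are the counts divided by 182.
Repeatedly combine the two least-probable nodes; the expected code length is the sum of the merged weights.
merge 3/182 + 10/91 → 23/182
merge 23/182 + 31/182 → 27/91
merge 17/91 + 41/182 → 75/182
merge 53/182 + 27/91 → 107/182
merge 75/182 + 107/182 → 1
L = 23/182 + 27/91 + 75/182 + 107/182 + 1 = 63/26 ≈ 2.423 bits/symbol.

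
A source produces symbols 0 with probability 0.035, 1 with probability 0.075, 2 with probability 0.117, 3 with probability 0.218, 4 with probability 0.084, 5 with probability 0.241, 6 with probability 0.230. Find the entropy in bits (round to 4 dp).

H = −Σ pᵢ log₂ pᵢ.
−0.035·log₂(0.035) = 0.1693
−0.075·log₂(0.075) = 0.2803
−0.117·log₂(0.117) = 0.3622
−0.218·log₂(0.218) = 0.4791
−0.084·log₂(0.084) = 0.3002
−0.241·log₂(0.241) = 0.4947
−0.230·log₂(0.230) = 0.4877
Sum ≈ 2.5734 → 2.5734 bits.

2.5734 bits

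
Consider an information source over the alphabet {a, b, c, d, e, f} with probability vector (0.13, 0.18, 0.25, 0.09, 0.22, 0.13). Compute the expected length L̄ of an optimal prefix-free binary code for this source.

Repeatedly combine the two least-probable nodes; the expected code length is the sum of the merged weights.
merge 9/100 + 13/100 → 11/50
merge 13/100 + 9/50 → 31/100
merge 11/50 + 11/50 → 11/25
merge 1/4 + 31/100 → 14/25
merge 11/25 + 14/25 → 1
L = 11/50 + 31/100 + 11/25 + 14/25 + 1 = 253/100 = 2.53 bits/symbol.

2.53 bits/symbol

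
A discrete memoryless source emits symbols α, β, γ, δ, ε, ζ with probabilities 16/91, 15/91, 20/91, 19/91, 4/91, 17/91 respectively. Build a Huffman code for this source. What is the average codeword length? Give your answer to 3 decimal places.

2.571 bits/symbol

Repeatedly combine the two least-probable nodes; the expected code length is the sum of the merged weights.
merge 4/91 + 15/91 → 19/91
merge 16/91 + 17/91 → 33/91
merge 19/91 + 19/91 → 38/91
merge 20/91 + 33/91 → 53/91
merge 38/91 + 53/91 → 1
L = 19/91 + 33/91 + 38/91 + 53/91 + 1 = 18/7 ≈ 2.571 bits/symbol.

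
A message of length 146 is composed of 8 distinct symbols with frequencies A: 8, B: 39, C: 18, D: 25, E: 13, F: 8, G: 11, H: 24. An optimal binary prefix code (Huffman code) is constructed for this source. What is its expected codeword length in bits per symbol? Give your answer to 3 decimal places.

Probabilities are the counts divided by 146.
Repeatedly combine the two least-probable nodes; the expected code length is the sum of the merged weights.
merge 4/73 + 4/73 → 8/73
merge 11/146 + 13/146 → 12/73
merge 8/73 + 9/73 → 17/73
merge 12/73 + 12/73 → 24/73
merge 25/146 + 17/73 → 59/146
merge 39/146 + 24/73 → 87/146
merge 59/146 + 87/146 → 1
L = 8/73 + 12/73 + 17/73 + 24/73 + 59/146 + 87/146 + 1 = 207/73 ≈ 2.836 bits/symbol.

2.836 bits/symbol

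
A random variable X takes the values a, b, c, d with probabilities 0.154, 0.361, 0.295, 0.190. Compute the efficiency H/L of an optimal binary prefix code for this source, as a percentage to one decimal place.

96.9%

Entropy H = −Σ p log₂ p ≈ 1.9211 bits.
Huffman merges: 77/500+19/100→43/125; 59/200+43/125→639/1000; 361/1000+639/1000→1. L = 1983/1000 ≈ 1.9830.
Efficiency = H/L = 1.9211/1.9830 = 96.9%.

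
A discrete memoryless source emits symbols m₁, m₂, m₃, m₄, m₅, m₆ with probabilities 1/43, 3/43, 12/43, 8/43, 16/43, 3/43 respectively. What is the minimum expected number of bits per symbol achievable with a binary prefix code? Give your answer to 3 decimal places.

Repeatedly combine the two least-probable nodes; the expected code length is the sum of the merged weights.
merge 1/43 + 3/43 → 4/43
merge 3/43 + 4/43 → 7/43
merge 7/43 + 8/43 → 15/43
merge 12/43 + 15/43 → 27/43
merge 16/43 + 27/43 → 1
L = 4/43 + 7/43 + 15/43 + 27/43 + 1 = 96/43 ≈ 2.233 bits/symbol.

2.233 bits/symbol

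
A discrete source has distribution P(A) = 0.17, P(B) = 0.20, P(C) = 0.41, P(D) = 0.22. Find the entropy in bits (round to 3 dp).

H = −Σ pᵢ log₂ pᵢ.
−0.17·log₂(0.17) = 0.4346
−0.20·log₂(0.20) = 0.4644
−0.41·log₂(0.41) = 0.5274
−0.22·log₂(0.22) = 0.4806
Sum ≈ 1.9069 → 1.907 bits.

1.907 bits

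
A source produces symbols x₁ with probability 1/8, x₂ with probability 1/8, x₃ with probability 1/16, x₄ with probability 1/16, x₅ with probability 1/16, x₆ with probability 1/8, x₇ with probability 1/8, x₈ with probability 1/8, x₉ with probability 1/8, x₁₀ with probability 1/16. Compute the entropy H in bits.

3.25 bits

Each probability is a power of 1/2, so log₂(1/p) is an integer.
H = Σ p·log₂(1/p) = 1/8·3 + 1/8·3 + 1/16·4 + 1/16·4 + 1/16·4 + 1/8·3 + 1/8·3 + 1/8·3 + 1/8·3 + 1/16·4 = 3.25 bits.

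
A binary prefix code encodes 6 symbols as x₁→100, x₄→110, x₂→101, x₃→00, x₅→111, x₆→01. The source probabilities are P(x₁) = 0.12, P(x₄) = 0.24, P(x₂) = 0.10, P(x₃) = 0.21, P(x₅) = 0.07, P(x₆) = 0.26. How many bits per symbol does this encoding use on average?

2.53 bits/symbol

L̄ = Σ pᵢ·ℓᵢ = 0.12·3 + 0.24·3 + 0.10·3 + 0.21·2 + 0.07·3 + 0.26·2 = 2.53 bits/symbol.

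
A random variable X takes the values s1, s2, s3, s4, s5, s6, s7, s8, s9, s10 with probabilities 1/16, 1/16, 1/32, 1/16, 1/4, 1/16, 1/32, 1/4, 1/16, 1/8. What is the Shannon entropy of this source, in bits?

2.9375 bits

Each probability is a power of 1/2, so log₂(1/p) is an integer.
H = Σ p·log₂(1/p) = 1/16·4 + 1/16·4 + 1/32·5 + 1/16·4 + 1/4·2 + 1/16·4 + 1/32·5 + 1/4·2 + 1/16·4 + 1/8·3 = 2.9375 bits.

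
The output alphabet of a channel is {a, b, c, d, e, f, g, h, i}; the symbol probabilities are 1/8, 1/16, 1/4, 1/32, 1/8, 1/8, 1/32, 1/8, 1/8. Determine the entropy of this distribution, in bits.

Each probability is a power of 1/2, so log₂(1/p) is an integer.
H = Σ p·log₂(1/p) = 1/8·3 + 1/16·4 + 1/4·2 + 1/32·5 + 1/8·3 + 1/8·3 + 1/32·5 + 1/8·3 + 1/8·3 = 2.9375 bits.

2.9375 bits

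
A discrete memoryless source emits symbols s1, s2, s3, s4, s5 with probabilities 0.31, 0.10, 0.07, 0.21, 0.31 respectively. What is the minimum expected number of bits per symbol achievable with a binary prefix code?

2.17 bits/symbol

Repeatedly combine the two least-probable nodes; the expected code length is the sum of the merged weights.
merge 7/100 + 1/10 → 17/100
merge 17/100 + 21/100 → 19/50
merge 31/100 + 31/100 → 31/50
merge 19/50 + 31/50 → 1
L = 17/100 + 19/50 + 31/50 + 1 = 217/100 = 2.17 bits/symbol.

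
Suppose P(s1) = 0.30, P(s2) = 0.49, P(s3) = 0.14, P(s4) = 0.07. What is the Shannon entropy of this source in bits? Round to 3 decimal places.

H = −Σ pᵢ log₂ pᵢ.
−0.30·log₂(0.30) = 0.5211
−0.49·log₂(0.49) = 0.5043
−0.14·log₂(0.14) = 0.3971
−0.07·log₂(0.07) = 0.2686
Sum ≈ 1.6910 → 1.691 bits.

1.691 bits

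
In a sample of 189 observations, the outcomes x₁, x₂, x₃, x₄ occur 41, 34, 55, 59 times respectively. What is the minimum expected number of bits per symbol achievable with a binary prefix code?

Probabilities are the counts divided by 189.
Repeatedly combine the two least-probable nodes; the expected code length is the sum of the merged weights.
merge 34/189 + 41/189 → 25/63
merge 55/189 + 59/189 → 38/63
merge 25/63 + 38/63 → 1
L = 25/63 + 38/63 + 1 = 2 bits/symbol.

2 bits/symbol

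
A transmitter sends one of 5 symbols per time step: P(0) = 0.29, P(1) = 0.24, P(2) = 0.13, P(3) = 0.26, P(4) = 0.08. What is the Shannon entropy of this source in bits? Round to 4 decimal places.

2.1915 bits

H = −Σ pᵢ log₂ pᵢ.
−0.29·log₂(0.29) = 0.5179
−0.24·log₂(0.24) = 0.4941
−0.13·log₂(0.13) = 0.3826
−0.26·log₂(0.26) = 0.5053
−0.08·log₂(0.08) = 0.2915
Sum ≈ 2.1915 → 2.1915 bits.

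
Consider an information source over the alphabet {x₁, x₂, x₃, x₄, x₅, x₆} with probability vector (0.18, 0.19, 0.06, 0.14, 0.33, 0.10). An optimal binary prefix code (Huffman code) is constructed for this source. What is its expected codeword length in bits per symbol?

2.46 bits/symbol

Repeatedly combine the two least-probable nodes; the expected code length is the sum of the merged weights.
merge 3/50 + 1/10 → 4/25
merge 7/50 + 4/25 → 3/10
merge 9/50 + 19/100 → 37/100
merge 3/10 + 33/100 → 63/100
merge 37/100 + 63/100 → 1
L = 4/25 + 3/10 + 37/100 + 63/100 + 1 = 123/50 = 2.46 bits/symbol.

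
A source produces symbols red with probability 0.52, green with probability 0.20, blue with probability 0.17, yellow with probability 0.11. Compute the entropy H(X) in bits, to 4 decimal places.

1.7398 bits

H = −Σ pᵢ log₂ pᵢ.
−0.52·log₂(0.52) = 0.4906
−0.20·log₂(0.20) = 0.4644
−0.17·log₂(0.17) = 0.4346
−0.11·log₂(0.11) = 0.3503
Sum ≈ 1.7398 → 1.7398 bits.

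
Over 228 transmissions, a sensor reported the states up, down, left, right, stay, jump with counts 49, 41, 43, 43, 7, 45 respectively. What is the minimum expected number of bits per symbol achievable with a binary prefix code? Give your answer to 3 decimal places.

Probabilities are the counts divided by 228.
Repeatedly combine the two least-probable nodes; the expected code length is the sum of the merged weights.
merge 7/228 + 41/228 → 4/19
merge 43/228 + 43/228 → 43/114
merge 15/76 + 4/19 → 31/76
merge 49/228 + 43/114 → 45/76
merge 31/76 + 45/76 → 1
L = 4/19 + 43/114 + 31/76 + 45/76 + 1 = 295/114 ≈ 2.588 bits/symbol.

2.588 bits/symbol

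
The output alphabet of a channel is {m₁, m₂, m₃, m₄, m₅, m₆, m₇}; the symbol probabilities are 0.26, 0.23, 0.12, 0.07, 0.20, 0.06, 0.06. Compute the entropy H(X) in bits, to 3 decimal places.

H = −Σ pᵢ log₂ pᵢ.
−0.26·log₂(0.26) = 0.5053
−0.23·log₂(0.23) = 0.4877
−0.12·log₂(0.12) = 0.3671
−0.07·log₂(0.07) = 0.2686
−0.20·log₂(0.20) = 0.4644
−0.06·log₂(0.06) = 0.2435
−0.06·log₂(0.06) = 0.2435
Sum ≈ 2.5800 → 2.580 bits.

2.580 bits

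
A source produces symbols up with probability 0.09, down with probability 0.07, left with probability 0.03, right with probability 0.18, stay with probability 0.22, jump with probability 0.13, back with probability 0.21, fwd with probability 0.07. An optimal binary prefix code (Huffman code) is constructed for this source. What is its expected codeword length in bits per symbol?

Repeatedly combine the two least-probable nodes; the expected code length is the sum of the merged weights.
merge 3/100 + 7/100 → 1/10
merge 7/100 + 9/100 → 4/25
merge 1/10 + 13/100 → 23/100
merge 4/25 + 9/50 → 17/50
merge 21/100 + 11/50 → 43/100
merge 23/100 + 17/50 → 57/100
merge 43/100 + 57/100 → 1
L = 1/10 + 4/25 + 23/100 + 17/50 + 43/100 + 57/100 + 1 = 283/100 = 2.83 bits/symbol.

2.83 bits/symbol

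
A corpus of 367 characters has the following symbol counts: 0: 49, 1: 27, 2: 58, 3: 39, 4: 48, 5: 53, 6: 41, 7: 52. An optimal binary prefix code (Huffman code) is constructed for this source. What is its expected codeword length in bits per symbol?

3 bits/symbol

Probabilities are the counts divided by 367.
Repeatedly combine the two least-probable nodes; the expected code length is the sum of the merged weights.
merge 27/367 + 39/367 → 66/367
merge 41/367 + 48/367 → 89/367
merge 49/367 + 52/367 → 101/367
merge 53/367 + 58/367 → 111/367
merge 66/367 + 89/367 → 155/367
merge 101/367 + 111/367 → 212/367
merge 155/367 + 212/367 → 1
L = 66/367 + 89/367 + 101/367 + 111/367 + 155/367 + 212/367 + 1 = 3 bits/symbol.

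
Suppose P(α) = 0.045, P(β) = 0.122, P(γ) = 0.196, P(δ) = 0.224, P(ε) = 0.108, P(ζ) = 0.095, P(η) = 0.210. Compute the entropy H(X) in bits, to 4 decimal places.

2.6581 bits

H = −Σ pᵢ log₂ pᵢ.
−0.045·log₂(0.045) = 0.2013
−0.122·log₂(0.122) = 0.3703
−0.196·log₂(0.196) = 0.4608
−0.224·log₂(0.224) = 0.4835
−0.108·log₂(0.108) = 0.3468
−0.095·log₂(0.095) = 0.3226
−0.210·log₂(0.210) = 0.4728
Sum ≈ 2.6581 → 2.6581 bits.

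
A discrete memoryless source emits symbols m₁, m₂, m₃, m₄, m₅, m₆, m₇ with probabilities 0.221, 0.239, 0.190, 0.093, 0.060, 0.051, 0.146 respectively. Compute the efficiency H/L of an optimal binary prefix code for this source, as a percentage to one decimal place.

98.7%

Entropy H = −Σ p log₂ p ≈ 2.6165 bits.
Huffman merges: 51/1000+3/50→111/1000; 93/1000+111/1000→51/250; 73/500+19/100→42/125; 51/250+221/1000→17/40; 239/1000+42/125→23/40; 17/40+23/40→1. L = 2651/1000 ≈ 2.6510.
Efficiency = H/L = 2.6165/2.6510 = 98.7%.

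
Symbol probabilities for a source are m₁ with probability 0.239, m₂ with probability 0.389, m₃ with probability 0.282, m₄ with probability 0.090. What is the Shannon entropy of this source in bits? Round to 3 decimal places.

1.851 bits

H = −Σ pᵢ log₂ pᵢ.
−0.239·log₂(0.239) = 0.4935
−0.389·log₂(0.389) = 0.5299
−0.282·log₂(0.282) = 0.5150
−0.090·log₂(0.090) = 0.3127
Sum ≈ 1.8510 → 1.851 bits.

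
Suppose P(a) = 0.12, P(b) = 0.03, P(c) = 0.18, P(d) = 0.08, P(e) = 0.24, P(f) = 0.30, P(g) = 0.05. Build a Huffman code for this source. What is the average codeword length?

Repeatedly combine the two least-probable nodes; the expected code length is the sum of the merged weights.
merge 3/100 + 1/20 → 2/25
merge 2/25 + 2/25 → 4/25
merge 3/25 + 4/25 → 7/25
merge 9/50 + 6/25 → 21/50
merge 7/25 + 3/10 → 29/50
merge 21/50 + 29/50 → 1
L = 2/25 + 4/25 + 7/25 + 21/50 + 29/50 + 1 = 63/25 = 2.52 bits/symbol.

2.52 bits/symbol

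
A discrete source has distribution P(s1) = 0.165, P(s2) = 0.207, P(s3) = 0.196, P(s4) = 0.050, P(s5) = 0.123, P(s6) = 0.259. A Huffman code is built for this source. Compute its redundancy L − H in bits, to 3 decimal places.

0.058 bits

Entropy H = −Σ p log₂ p ≈ 2.4528 bits.
Huffman merges: 1/20+123/1000→173/1000; 33/200+173/1000→169/500; 49/250+207/1000→403/1000; 259/1000+169/500→597/1000; 403/1000+597/1000→1. L = 2511/1000 ≈ 2.5110.
L − H = 2.5110 − 2.4528 = 0.058 bits.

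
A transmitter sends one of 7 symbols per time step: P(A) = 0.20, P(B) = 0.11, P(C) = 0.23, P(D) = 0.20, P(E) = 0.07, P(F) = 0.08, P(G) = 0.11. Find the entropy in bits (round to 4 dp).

H = −Σ pᵢ log₂ pᵢ.
−0.20·log₂(0.20) = 0.4644
−0.11·log₂(0.11) = 0.3503
−0.23·log₂(0.23) = 0.4877
−0.20·log₂(0.20) = 0.4644
−0.07·log₂(0.07) = 0.2686
−0.08·log₂(0.08) = 0.2915
−0.11·log₂(0.11) = 0.3503
Sum ≈ 2.6771 → 2.6771 bits.

2.6771 bits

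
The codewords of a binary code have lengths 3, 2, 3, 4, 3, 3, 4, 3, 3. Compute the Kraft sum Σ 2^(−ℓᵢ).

1.125

With common denominator 2^4 = 16: Σ 2^(−ℓᵢ) = 2/16 + 4/16 + 2/16 + 1/16 + 2/16 + 2/16 + 1/16 + 2/16 + 2/16 = 18/16 = 1.125.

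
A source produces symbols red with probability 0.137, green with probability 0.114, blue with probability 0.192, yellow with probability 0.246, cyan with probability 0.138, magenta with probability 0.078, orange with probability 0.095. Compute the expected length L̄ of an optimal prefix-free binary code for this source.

2.735 bits/symbol

Repeatedly combine the two least-probable nodes; the expected code length is the sum of the merged weights.
merge 39/500 + 19/200 → 173/1000
merge 57/500 + 137/1000 → 251/1000
merge 69/500 + 173/1000 → 311/1000
merge 24/125 + 123/500 → 219/500
merge 251/1000 + 311/1000 → 281/500
merge 219/500 + 281/500 → 1
L = 173/1000 + 251/1000 + 311/1000 + 219/500 + 281/500 + 1 = 547/200 = 2.735 bits/symbol.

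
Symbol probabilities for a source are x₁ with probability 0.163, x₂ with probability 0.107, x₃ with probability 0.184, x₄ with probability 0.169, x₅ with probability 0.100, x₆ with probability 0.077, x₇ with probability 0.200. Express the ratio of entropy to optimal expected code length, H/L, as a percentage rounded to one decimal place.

Entropy H = −Σ p log₂ p ≈ 2.7358 bits.
Huffman merges: 77/1000+1/10→177/1000; 107/1000+163/1000→27/100; 169/1000+177/1000→173/500; 23/125+1/5→48/125; 27/100+173/500→77/125; 48/125+77/125→1. L = 2793/1000 ≈ 2.7930.
Efficiency = H/L = 2.7358/2.7930 = 98.0%.

98.0%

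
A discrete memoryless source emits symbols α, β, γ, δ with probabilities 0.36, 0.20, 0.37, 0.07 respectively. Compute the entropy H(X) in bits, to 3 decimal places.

H = −Σ pᵢ log₂ pᵢ.
−0.36·log₂(0.36) = 0.5306
−0.20·log₂(0.20) = 0.4644
−0.37·log₂(0.37) = 0.5307
−0.07·log₂(0.07) = 0.2686
Sum ≈ 1.7943 → 1.794 bits.

1.794 bits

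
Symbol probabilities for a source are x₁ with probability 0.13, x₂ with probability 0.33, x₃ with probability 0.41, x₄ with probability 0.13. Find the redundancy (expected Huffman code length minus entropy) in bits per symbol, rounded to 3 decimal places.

0.030 bits

Entropy H = −Σ p log₂ p ≈ 1.8205 bits.
Huffman merges: 13/100+13/100→13/50; 13/50+33/100→59/100; 41/100+59/100→1. L = 37/20 ≈ 1.8500.
L − H = 1.8500 − 1.8205 = 0.030 bits.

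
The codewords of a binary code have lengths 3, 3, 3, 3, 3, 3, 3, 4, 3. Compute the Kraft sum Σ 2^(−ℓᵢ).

1.0625

With common denominator 2^4 = 16: Σ 2^(−ℓᵢ) = 2/16 + 2/16 + 2/16 + 2/16 + 2/16 + 2/16 + 2/16 + 1/16 + 2/16 = 17/16 = 1.0625.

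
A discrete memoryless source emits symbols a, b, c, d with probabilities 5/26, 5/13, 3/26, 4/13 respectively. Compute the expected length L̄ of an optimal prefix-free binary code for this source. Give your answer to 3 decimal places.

1.923 bits/symbol

Repeatedly combine the two least-probable nodes; the expected code length is the sum of the merged weights.
merge 3/26 + 5/26 → 4/13
merge 4/13 + 4/13 → 8/13
merge 5/13 + 8/13 → 1
L = 4/13 + 8/13 + 1 = 25/13 ≈ 1.923 bits/symbol.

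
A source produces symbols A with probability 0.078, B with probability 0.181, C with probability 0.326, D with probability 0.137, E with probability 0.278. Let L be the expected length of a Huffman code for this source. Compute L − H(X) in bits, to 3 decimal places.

Entropy H = −Σ p log₂ p ≈ 2.1669 bits.
Huffman merges: 39/500+137/1000→43/200; 181/1000+43/200→99/250; 139/500+163/500→151/250; 99/250+151/250→1. L = 443/200 ≈ 2.2150.
L − H = 2.2150 − 2.1669 = 0.048 bits.

0.048 bits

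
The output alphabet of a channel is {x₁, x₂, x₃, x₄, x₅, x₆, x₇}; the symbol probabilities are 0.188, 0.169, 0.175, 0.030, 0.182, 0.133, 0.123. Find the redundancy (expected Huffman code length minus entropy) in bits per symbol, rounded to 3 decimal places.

0.098 bits

Entropy H = −Σ p log₂ p ≈ 2.6849 bits.
Huffman merges: 3/100+123/1000→153/1000; 133/1000+153/1000→143/500; 169/1000+7/40→43/125; 91/500+47/250→37/100; 143/500+43/125→63/100; 37/100+63/100→1. L = 2783/1000 ≈ 2.7830.
L − H = 2.7830 − 2.6849 = 0.098 bits.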